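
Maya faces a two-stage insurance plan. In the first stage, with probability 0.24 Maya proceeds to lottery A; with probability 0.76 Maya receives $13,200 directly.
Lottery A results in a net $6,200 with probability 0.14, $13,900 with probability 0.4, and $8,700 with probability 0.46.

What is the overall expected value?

EV(A) = 0.14 × 6200 + 0.4 × 13900 + 0.46 × 8700 = 868 + 5560 + 4002 = 10430
Branch B: 13200 (certain)
Overall = 0.24 × 10430 + 0.76 × 13200 = 2503.2 + 10032 = 12535.2

$12,535.20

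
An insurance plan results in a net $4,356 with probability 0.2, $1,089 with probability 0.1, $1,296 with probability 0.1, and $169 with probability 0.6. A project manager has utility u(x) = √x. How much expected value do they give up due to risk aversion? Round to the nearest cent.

E[u] = 0.2·√4356 + 0.1·√1089 + 0.1·√1296 + 0.6·√169 = 0.2·66 + 0.1·33 + 0.1·36 + 0.6·13 = 27.9
CE = (27.9)² = 778.41
Risk premium = EV − CE = 1211.1 − 778.41 = 432.69

$432.69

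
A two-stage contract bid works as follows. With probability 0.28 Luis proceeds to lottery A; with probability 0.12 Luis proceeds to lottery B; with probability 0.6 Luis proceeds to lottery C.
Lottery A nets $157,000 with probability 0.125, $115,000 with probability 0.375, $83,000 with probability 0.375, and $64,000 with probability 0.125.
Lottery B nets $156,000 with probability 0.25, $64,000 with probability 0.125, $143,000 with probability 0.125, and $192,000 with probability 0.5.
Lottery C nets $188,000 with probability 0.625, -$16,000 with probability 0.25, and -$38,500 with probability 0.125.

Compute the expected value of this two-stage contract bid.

EV(A) = 0.125 × 157000 + 0.375 × 115000 + 0.375 × 83000 + 0.125 × 64000 = 19625 + 43125 + 31125 + 8000 = 101875
EV(B) = 0.25 × 156000 + 0.125 × 64000 + 0.125 × 143000 + 0.5 × 192000 = 39000 + 8000 + 17875 + 96000 = 160875
EV(C) = 0.625 × 188000 + 0.25 × (-16000) + 0.125 × (-38500) = 117500 − 4000 − 4812.5 = 108687.5
Overall = 0.28 × 101875 + 0.12 × 160875 + 0.6 × 108687.5 = 28525 + 19305 + 65212.5 = 113042.5

$113,042.50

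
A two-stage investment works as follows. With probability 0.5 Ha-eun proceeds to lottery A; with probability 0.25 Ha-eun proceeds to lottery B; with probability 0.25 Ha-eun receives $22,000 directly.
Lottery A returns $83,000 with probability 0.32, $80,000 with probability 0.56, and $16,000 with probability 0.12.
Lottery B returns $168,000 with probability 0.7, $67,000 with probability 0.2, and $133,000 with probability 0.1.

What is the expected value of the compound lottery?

$78,215

EV(A) = 0.32 × 83000 + 0.56 × 80000 + 0.12 × 16000 = 26560 + 44800 + 1920 = 73280
EV(B) = 0.7 × 168000 + 0.2 × 67000 + 0.1 × 133000 = 117600 + 13400 + 13300 = 144300
Branch C: 22000 (certain)
Overall = 0.5 × 73280 + 0.25 × 144300 + 0.25 × 22000 = 36640 + 36075 + 5500 = 78215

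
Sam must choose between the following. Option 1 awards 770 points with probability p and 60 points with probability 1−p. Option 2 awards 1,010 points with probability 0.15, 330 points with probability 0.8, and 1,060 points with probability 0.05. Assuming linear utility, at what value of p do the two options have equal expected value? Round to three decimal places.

p = 0.575

EV(Option 2) = 0.15 × 1010 + 0.8 × 330 + 0.05 × 1060 = 151.5 + 264 + 53 = 468.5
p·770 + (1−p)·60 = 468.5
710p + 60 = 468.5
p = (468.5 − 60) / 710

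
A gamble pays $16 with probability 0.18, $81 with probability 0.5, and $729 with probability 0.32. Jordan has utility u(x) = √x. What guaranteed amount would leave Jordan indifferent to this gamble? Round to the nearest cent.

$192.10

E[u] = 0.18·√16 + 0.5·√81 + 0.32·√729 = 0.18·4 + 0.5·9 + 0.32·27 = 13.86
CE = (13.86)² = 192.0996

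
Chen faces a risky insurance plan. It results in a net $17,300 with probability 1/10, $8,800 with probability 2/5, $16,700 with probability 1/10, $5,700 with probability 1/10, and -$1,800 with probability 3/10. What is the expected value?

EV = 1/10 × 17300 + 2/5 × 8800 + 1/10 × 16700 + 1/10 × 5700 + 3/10 × (-1800) = 1730 + 3520 + 1670 + 570 − 540 = 6950

$6,950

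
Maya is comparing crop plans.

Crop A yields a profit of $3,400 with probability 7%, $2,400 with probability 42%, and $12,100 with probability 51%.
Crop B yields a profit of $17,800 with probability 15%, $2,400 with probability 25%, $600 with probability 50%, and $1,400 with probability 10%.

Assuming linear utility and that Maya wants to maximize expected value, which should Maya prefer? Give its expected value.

Crop A ($7,417)

Crop A = 0.07 × 3400 + 0.42 × 2400 + 0.51 × 12100 = 238 + 1008 + 6171 = 7417
Crop B = 0.15 × 17800 + 0.25 × 2400 + 0.5 × 600 + 0.1 × 1400 = 2670 + 600 + 300 + 140 = 3710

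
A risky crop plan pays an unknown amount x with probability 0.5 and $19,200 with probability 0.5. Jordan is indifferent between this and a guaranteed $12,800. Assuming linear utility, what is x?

x = $6,400

0.5·x + 0.5·19200 = 12800
0.5·x = 12800 − 9600 = 3200
x = 3200 / 0.5 = 6400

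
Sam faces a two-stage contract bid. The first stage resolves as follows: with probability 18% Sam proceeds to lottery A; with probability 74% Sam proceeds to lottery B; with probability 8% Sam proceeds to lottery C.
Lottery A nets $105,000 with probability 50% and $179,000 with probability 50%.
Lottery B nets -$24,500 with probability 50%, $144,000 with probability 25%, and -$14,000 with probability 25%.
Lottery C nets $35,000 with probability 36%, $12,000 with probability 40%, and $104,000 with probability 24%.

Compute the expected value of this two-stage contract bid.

EV(A) = 0.5 × 105000 + 0.5 × 179000 = 52500 + 89500 = 142000
EV(B) = 0.5 × (-24500) + 0.25 × 144000 + 0.25 × (-14000) = -12250 + 36000 − 3500 = 20250
EV(C) = 0.36 × 35000 + 0.4 × 12000 + 0.24 × 104000 = 12600 + 4800 + 24960 = 42360
Overall = 0.18 × 142000 + 0.74 × 20250 + 0.08 × 42360 = 25560 + 14985 + 3388.8 = 43933.8

$43,933.80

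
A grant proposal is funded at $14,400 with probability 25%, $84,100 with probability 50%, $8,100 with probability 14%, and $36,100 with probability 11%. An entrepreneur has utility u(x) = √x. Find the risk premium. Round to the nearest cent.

$7,282.75

E[u] = 0.25·√14400 + 0.5·√84100 + 0.14·√8100 + 0.11·√36100 = 0.25·120 + 0.5·290 + 0.14·90 + 0.11·190 = 208.5
CE = (208.5)² = 43472.25
Risk premium = EV − CE = 50755 − 43472.25 = 7282.75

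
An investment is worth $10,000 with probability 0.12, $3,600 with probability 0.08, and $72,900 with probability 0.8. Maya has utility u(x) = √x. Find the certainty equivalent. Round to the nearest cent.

E[u] = 0.12·√10000 + 0.08·√3600 + 0.8·√72900 = 0.12·100 + 0.08·60 + 0.8·270 = 232.8
CE = (232.8)² = 54195.84

$54,195.84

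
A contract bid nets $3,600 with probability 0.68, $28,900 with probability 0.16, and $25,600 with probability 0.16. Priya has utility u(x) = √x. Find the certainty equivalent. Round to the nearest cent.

$8,760.96

E[u] = 0.68·√3600 + 0.16·√28900 + 0.16·√25600 = 0.68·60 + 0.16·170 + 0.16·160 = 93.6
CE = (93.6)² = 8760.96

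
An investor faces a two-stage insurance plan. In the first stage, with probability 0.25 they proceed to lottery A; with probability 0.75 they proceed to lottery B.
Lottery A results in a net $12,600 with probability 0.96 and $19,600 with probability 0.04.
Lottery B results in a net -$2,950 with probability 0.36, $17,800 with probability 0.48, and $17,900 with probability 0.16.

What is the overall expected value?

$10,979.50

EV(A) = 0.96 × 12600 + 0.04 × 19600 = 12096 + 784 = 12880
EV(B) = 0.36 × (-2950) + 0.48 × 17800 + 0.16 × 17900 = -1062 + 8544 + 2864 = 10346
Overall = 0.25 × 12880 + 0.75 × 10346 = 3220 + 7759.5 = 10979.5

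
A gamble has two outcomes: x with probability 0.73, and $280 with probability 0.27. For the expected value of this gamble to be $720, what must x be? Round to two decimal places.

0.73·x + 0.27·280 = 720
0.73·x = 720 − 75.6 = 644.4
x = 644.4 / 0.73 = 882.7397

x = $882.74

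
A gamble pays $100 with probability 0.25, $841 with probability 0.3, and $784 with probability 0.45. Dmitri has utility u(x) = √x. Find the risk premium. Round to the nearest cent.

E[u] = 0.25·√100 + 0.3·√841 + 0.45·√784 = 0.25·10 + 0.3·29 + 0.45·28 = 23.8
CE = (23.8)² = 566.44
Risk premium = EV − CE = 630.1 − 566.44 = 63.66

$63.66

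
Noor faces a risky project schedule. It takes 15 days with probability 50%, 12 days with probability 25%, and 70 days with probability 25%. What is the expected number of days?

EV = 0.5 × 15 + 0.25 × 12 + 0.25 × 70 = 7.5 + 3 + 17.5 = 28

28 days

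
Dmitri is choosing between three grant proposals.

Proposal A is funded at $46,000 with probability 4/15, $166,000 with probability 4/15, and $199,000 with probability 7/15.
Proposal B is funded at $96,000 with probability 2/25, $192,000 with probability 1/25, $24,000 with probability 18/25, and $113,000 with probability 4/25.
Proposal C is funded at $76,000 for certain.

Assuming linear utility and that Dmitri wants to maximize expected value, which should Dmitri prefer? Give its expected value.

Proposal A ($149,400)

Proposal A = 4/15 × 46000 + 4/15 × 166000 + 7/15 × 199000 = 12266.6667 + 44266.6667 + 92866.6667 = 149400
Proposal B = 2/25 × 96000 + 1/25 × 192000 + 18/25 × 24000 + 4/25 × 113000 = 7680 + 7680 + 17280 + 18080 = 50720
Proposal C: 76000 (certain)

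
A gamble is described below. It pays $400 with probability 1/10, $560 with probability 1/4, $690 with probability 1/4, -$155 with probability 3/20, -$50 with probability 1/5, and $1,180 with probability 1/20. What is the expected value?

$378.25

EV = 1/10 × 400 + 1/4 × 560 + 1/4 × 690 + 3/20 × (-155) + 1/5 × (-50) + 1/20 × 1180 = 40 + 140 + 172.5 − 23.25 − 10 + 59 = 378.25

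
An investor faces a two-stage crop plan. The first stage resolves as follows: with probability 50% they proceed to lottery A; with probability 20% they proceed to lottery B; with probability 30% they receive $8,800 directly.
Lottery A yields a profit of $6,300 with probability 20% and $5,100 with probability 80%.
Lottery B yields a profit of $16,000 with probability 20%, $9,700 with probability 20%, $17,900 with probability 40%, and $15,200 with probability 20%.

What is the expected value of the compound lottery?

$8,378

EV(A) = 0.2 × 6300 + 0.8 × 5100 = 1260 + 4080 = 5340
EV(B) = 0.2 × 16000 + 0.2 × 9700 + 0.4 × 17900 + 0.2 × 15200 = 3200 + 1940 + 7160 + 3040 = 15340
Branch C: 8800 (certain)
Overall = 0.5 × 5340 + 0.2 × 15340 + 0.3 × 8800 = 2670 + 3068 + 2640 = 8378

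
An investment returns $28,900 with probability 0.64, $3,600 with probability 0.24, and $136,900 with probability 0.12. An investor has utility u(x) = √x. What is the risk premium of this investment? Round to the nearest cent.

$7,698.24

E[u] = 0.64·√28900 + 0.24·√3600 + 0.12·√136900 = 0.64·170 + 0.24·60 + 0.12·370 = 167.6
CE = (167.6)² = 28089.76
Risk premium = EV − CE = 35788 − 28089.76 = 7698.24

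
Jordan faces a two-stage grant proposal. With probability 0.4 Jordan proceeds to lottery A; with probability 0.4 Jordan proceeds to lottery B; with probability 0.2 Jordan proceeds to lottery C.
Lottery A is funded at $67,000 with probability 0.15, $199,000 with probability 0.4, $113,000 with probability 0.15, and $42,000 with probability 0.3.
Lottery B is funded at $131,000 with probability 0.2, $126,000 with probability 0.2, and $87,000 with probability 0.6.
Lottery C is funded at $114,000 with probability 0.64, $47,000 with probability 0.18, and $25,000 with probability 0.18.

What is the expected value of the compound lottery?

EV(A) = 0.15 × 67000 + 0.4 × 199000 + 0.15 × 113000 + 0.3 × 42000 = 10050 + 79600 + 16950 + 12600 = 119200
EV(B) = 0.2 × 131000 + 0.2 × 126000 + 0.6 × 87000 = 26200 + 25200 + 52200 = 103600
EV(C) = 0.64 × 114000 + 0.18 × 47000 + 0.18 × 25000 = 72960 + 8460 + 4500 = 85920
Overall = 0.4 × 119200 + 0.4 × 103600 + 0.2 × 85920 = 47680 + 41440 + 17184 = 106304

$106,304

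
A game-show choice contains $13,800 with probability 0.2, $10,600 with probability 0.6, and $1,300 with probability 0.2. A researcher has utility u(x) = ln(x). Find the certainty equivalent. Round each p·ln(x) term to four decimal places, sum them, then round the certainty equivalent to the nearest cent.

E[u] = 0.2·ln(13800) + 0.6·ln(10600) + 0.2·ln(1300) = 1.9065 + 5.5612 + 1.4340 = 8.9017
CE = e^8.9017 ≈ 7344.45

$7,344.45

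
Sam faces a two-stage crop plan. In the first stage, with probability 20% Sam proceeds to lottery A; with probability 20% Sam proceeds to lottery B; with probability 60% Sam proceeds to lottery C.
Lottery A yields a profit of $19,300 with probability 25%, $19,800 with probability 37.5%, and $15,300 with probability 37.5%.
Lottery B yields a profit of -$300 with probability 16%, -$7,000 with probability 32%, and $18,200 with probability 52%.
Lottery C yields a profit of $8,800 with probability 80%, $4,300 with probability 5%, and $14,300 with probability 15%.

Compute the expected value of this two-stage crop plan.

EV(A) = 0.25 × 19300 + 0.375 × 19800 + 0.375 × 15300 = 4825 + 7425 + 5737.5 = 17987.5
EV(B) = 0.16 × (-300) + 0.32 × (-7000) + 0.52 × 18200 = -48 − 2240 + 9464 = 7176
EV(C) = 0.8 × 8800 + 0.05 × 4300 + 0.15 × 14300 = 7040 + 215 + 2145 = 9400
Overall = 0.2 × 17987.5 + 0.2 × 7176 + 0.6 × 9400 = 3597.5 + 1435.2 + 5640 = 10672.7

$10,672.70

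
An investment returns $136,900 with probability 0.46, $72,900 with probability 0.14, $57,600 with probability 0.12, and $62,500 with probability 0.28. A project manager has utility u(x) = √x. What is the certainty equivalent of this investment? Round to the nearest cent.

E[u] = 0.46·√136900 + 0.14·√72900 + 0.12·√57600 + 0.28·√62500 = 0.46·370 + 0.14·270 + 0.12·240 + 0.28·250 = 306.8
CE = (306.8)² = 94126.24

$94,126.24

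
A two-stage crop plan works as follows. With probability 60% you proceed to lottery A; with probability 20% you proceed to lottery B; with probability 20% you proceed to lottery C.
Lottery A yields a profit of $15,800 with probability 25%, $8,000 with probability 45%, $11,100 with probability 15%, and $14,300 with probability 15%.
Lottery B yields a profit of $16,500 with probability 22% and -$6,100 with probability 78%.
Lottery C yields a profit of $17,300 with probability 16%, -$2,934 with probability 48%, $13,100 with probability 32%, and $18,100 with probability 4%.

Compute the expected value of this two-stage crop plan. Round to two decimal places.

EV(A) = 0.25 × 15800 + 0.45 × 8000 + 0.15 × 11100 + 0.15 × 14300 = 3950 + 3600 + 1665 + 2145 = 11360
EV(B) = 0.22 × 16500 + 0.78 × (-6100) = 3630 − 4758 = -1128
EV(C) = 0.16 × 17300 + 0.48 × (-2934) + 0.32 × 13100 + 0.04 × 18100 = 2768 − 1408.32 + 4192 + 724 = 6275.68
Overall = 0.6 × 11360 + 0.2 × (-1128) + 0.2 × 6275.68 = 6816 − 225.6 + 1255.136 = 7845.536

$7,845.54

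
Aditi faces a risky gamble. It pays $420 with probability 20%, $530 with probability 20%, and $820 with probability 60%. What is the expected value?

EV = 0.2 × 420 + 0.2 × 530 + 0.6 × 820 = 84 + 106 + 492 = 682

$682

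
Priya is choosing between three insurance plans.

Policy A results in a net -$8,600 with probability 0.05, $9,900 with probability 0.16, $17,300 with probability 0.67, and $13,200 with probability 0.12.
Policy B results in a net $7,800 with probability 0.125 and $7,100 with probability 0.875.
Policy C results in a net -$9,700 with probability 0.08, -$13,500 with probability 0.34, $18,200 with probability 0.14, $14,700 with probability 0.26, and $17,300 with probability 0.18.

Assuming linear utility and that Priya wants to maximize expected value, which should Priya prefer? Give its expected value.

Policy A ($14,329)

Policy A = 0.05 × (-8600) + 0.16 × 9900 + 0.67 × 17300 + 0.12 × 13200 = -430 + 1584 + 11591 + 1584 = 14329
Policy B = 0.125 × 7800 + 0.875 × 7100 = 975 + 6212.5 = 7187.5
Policy C = 0.08 × (-9700) + 0.34 × (-13500) + 0.14 × 18200 + 0.26 × 14700 + 0.18 × 17300 = -776 − 4590 + 2548 + 3822 + 3114 = 4118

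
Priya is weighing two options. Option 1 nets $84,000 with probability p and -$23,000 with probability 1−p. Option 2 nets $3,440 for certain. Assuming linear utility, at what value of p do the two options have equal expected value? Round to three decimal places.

p = 0.247

p·84000 + (1−p)·(-23000) = 3440
107000p − 23000 = 3440
p = (3440 + 23000) / 107000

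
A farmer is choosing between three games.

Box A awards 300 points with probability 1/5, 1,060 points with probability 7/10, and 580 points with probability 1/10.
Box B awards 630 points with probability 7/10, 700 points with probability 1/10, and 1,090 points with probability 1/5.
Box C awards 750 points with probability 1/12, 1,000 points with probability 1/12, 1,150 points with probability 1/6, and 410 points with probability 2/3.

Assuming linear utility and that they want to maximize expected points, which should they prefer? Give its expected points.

Box A = 1/5 × 300 + 7/10 × 1060 + 1/10 × 580 = 60 + 742 + 58 = 860
Box B = 7/10 × 630 + 1/10 × 700 + 1/5 × 1090 = 441 + 70 + 218 = 729
Box C = 1/12 × 750 + 1/12 × 1000 + 1/6 × 1150 + 2/3 × 410 = 62.5 + 83.3333 + 191.6667 + 273.3333 = 610.8333

Box A (860 points)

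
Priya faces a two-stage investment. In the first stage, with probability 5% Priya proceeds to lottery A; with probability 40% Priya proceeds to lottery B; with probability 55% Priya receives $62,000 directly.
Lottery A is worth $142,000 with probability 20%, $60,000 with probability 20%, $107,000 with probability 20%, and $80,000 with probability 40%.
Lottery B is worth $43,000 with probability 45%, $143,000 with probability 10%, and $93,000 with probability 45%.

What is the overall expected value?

EV(A) = 0.2 × 142000 + 0.2 × 60000 + 0.2 × 107000 + 0.4 × 80000 = 28400 + 12000 + 21400 + 32000 = 93800
EV(B) = 0.45 × 43000 + 0.1 × 143000 + 0.45 × 93000 = 19350 + 14300 + 41850 = 75500
Branch C: 62000 (certain)
Overall = 0.05 × 93800 + 0.4 × 75500 + 0.55 × 62000 = 4690 + 30200 + 34100 = 68990

$68,990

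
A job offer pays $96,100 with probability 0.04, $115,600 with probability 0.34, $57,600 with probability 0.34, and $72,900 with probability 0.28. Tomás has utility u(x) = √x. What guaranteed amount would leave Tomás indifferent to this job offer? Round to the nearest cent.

E[u] = 0.04·√96100 + 0.34·√115600 + 0.34·√57600 + 0.28·√72900 = 0.04·310 + 0.34·340 + 0.34·240 + 0.28·270 = 285.2
CE = (285.2)² = 81339.04

$81,339.04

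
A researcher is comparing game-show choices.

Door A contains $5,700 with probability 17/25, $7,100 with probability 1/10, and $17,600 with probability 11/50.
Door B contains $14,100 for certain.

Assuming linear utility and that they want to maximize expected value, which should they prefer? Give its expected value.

Door A = 17/25 × 5700 + 1/10 × 7100 + 11/50 × 17600 = 3876 + 710 + 3872 = 8458
Door B: 14100 (certain)

Door B ($14,100)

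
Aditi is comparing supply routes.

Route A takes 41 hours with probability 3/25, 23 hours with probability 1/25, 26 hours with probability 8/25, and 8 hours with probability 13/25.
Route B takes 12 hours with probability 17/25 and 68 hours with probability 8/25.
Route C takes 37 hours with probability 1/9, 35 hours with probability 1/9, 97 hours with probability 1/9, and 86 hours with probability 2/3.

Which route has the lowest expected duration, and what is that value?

Route A (18.32 hours)

Route A = 3/25 × 41 + 1/25 × 23 + 8/25 × 26 + 13/25 × 8 = 4.92 + 0.92 + 8.32 + 4.16 = 18.32
Route B = 17/25 × 12 + 8/25 × 68 = 8.16 + 21.76 = 29.92
Route C = 1/9 × 37 + 1/9 × 35 + 1/9 × 97 + 2/3 × 86 = 4.1111 + 3.8889 + 10.7778 + 57.3333 = 76.1111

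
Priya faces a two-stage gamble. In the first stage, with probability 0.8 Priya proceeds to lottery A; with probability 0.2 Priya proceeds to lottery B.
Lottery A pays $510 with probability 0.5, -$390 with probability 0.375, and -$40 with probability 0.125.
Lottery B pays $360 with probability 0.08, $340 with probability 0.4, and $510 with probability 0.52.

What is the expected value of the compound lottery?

$169

EV(A) = 0.5 × 510 + 0.375 × (-390) + 0.125 × (-40) = 255 − 146.25 − 5 = 103.75
EV(B) = 0.08 × 360 + 0.4 × 340 + 0.52 × 510 = 28.8 + 136 + 265.2 = 430
Overall = 0.8 × 103.75 + 0.2 × 430 = 83 + 86 = 169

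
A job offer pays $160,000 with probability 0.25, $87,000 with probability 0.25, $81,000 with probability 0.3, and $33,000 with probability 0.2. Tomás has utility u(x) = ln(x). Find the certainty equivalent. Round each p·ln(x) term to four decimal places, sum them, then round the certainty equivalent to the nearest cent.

$81,691.07

E[u] = 0.25·ln(160000) + 0.25·ln(87000) + 0.3·ln(81000) + 0.2·ln(33000) = 2.9957 + 2.8434 + 3.3907 + 2.0809 = 11.3107
CE = e^11.3107 ≈ 81691.07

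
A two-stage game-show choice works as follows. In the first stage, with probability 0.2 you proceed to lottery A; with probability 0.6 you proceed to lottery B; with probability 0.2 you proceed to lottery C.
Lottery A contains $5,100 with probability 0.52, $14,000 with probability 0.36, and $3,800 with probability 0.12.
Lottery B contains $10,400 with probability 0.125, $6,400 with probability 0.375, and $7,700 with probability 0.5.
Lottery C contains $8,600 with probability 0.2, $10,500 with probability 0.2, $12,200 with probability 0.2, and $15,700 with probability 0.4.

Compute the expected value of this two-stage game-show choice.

$8,667.60

EV(A) = 0.52 × 5100 + 0.36 × 14000 + 0.12 × 3800 = 2652 + 5040 + 456 = 8148
EV(B) = 0.125 × 10400 + 0.375 × 6400 + 0.5 × 7700 = 1300 + 2400 + 3850 = 7550
EV(C) = 0.2 × 8600 + 0.2 × 10500 + 0.2 × 12200 + 0.4 × 15700 = 1720 + 2100 + 2440 + 6280 = 12540
Overall = 0.2 × 8148 + 0.6 × 7550 + 0.2 × 12540 = 1629.6 + 4530 + 2508 = 8667.6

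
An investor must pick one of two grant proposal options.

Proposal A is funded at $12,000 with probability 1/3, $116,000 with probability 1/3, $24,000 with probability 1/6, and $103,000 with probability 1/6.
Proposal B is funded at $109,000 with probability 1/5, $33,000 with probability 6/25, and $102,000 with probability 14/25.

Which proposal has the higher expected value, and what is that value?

Proposal A = 1/3 × 12000 + 1/3 × 116000 + 1/6 × 24000 + 1/6 × 103000 = 4000 + 38666.6667 + 4000 + 17166.6667 = 63833.3333
Proposal B = 1/5 × 109000 + 6/25 × 33000 + 14/25 × 102000 = 21800 + 7920 + 57120 = 86840

Proposal B ($86,840)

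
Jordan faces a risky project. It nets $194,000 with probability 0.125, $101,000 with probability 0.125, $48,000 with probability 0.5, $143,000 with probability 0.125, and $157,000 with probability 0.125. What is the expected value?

EV = 0.125 × 194000 + 0.125 × 101000 + 0.5 × 48000 + 0.125 × 143000 + 0.125 × 157000 = 24250 + 12625 + 24000 + 17875 + 19625 = 98375

$98,375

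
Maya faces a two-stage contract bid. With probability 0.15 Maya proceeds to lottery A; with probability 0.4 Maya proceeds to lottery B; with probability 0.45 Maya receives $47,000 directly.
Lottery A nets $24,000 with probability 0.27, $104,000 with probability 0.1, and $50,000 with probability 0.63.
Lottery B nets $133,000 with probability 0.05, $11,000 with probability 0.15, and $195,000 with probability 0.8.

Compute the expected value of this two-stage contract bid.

EV(A) = 0.27 × 24000 + 0.1 × 104000 + 0.63 × 50000 = 6480 + 10400 + 31500 = 48380
EV(B) = 0.05 × 133000 + 0.15 × 11000 + 0.8 × 195000 = 6650 + 1650 + 156000 = 164300
Branch C: 47000 (certain)
Overall = 0.15 × 48380 + 0.4 × 164300 + 0.45 × 47000 = 7257 + 65720 + 21150 = 94127

$94,127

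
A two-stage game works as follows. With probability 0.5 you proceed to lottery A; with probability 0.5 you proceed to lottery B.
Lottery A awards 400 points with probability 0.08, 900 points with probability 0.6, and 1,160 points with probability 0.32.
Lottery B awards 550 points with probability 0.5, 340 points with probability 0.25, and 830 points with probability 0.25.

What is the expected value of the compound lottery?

EV(A) = 0.08 × 400 + 0.6 × 900 + 0.32 × 1160 = 32 + 540 + 371.2 = 943.2
EV(B) = 0.5 × 550 + 0.25 × 340 + 0.25 × 830 = 275 + 85 + 207.5 = 567.5
Overall = 0.5 × 943.2 + 0.5 × 567.5 = 471.6 + 283.75 = 755.35

755.35 points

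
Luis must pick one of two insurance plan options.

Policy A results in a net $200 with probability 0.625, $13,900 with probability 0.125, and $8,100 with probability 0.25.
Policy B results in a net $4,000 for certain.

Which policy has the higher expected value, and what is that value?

Policy B ($4,000)

Policy A = 0.625 × 200 + 0.125 × 13900 + 0.25 × 8100 = 125 + 1737.5 + 2025 = 3887.5
Policy B: 4000 (certain)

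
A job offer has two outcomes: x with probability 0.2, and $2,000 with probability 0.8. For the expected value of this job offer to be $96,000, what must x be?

0.2·x + 0.8·2000 = 96000
0.2·x = 96000 − 1600 = 94400
x = 94400 / 0.2 = 472000

x = $472,000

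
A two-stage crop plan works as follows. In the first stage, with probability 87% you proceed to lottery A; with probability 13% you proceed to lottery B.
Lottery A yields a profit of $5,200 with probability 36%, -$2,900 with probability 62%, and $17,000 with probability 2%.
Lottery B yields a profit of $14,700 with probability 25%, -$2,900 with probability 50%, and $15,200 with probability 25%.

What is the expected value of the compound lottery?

EV(A) = 0.36 × 5200 + 0.62 × (-2900) + 0.02 × 17000 = 1872 − 1798 + 340 = 414
EV(B) = 0.25 × 14700 + 0.5 × (-2900) + 0.25 × 15200 = 3675 − 1450 + 3800 = 6025
Overall = 0.87 × 414 + 0.13 × 6025 = 360.18 + 783.25 = 1143.43

$1,143.43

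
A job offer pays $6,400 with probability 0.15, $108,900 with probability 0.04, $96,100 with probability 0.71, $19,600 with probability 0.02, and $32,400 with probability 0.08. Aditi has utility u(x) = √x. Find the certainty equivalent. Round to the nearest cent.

E[u] = 0.15·√6400 + 0.04·√108900 + 0.71·√96100 + 0.02·√19600 + 0.08·√32400 = 0.15·80 + 0.04·330 + 0.71·310 + 0.02·140 + 0.08·180 = 262.5
CE = (262.5)² = 68906.25

$68,906.25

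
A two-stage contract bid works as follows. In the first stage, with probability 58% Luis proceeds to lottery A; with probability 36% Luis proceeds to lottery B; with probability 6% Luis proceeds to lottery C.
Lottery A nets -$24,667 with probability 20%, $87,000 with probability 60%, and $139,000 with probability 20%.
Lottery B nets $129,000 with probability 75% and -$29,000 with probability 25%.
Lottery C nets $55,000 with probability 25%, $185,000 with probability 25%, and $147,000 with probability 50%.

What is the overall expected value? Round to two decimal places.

EV(A) = 0.2 × (-24667) + 0.6 × 87000 + 0.2 × 139000 = -4933.4 + 52200 + 27800 = 75066.6
EV(B) = 0.75 × 129000 + 0.25 × (-29000) = 96750 − 7250 = 89500
EV(C) = 0.25 × 55000 + 0.25 × 185000 + 0.5 × 147000 = 13750 + 46250 + 73500 = 133500
Overall = 0.58 × 75066.6 + 0.36 × 89500 + 0.06 × 133500 = 43538.628 + 32220 + 8010 = 83768.628

$83,768.63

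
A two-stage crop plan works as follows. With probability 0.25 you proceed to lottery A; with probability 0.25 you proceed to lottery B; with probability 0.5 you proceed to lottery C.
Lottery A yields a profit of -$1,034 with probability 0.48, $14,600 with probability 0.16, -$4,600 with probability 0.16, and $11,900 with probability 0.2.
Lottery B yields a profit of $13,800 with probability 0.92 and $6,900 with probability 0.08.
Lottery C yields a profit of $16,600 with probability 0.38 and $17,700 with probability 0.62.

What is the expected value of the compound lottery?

EV(A) = 0.48 × (-1034) + 0.16 × 14600 + 0.16 × (-4600) + 0.2 × 11900 = -496.32 + 2336 − 736 + 2380 = 3483.68
EV(B) = 0.92 × 13800 + 0.08 × 6900 = 12696 + 552 = 13248
EV(C) = 0.38 × 16600 + 0.62 × 17700 = 6308 + 10974 = 17282
Overall = 0.25 × 3483.68 + 0.25 × 13248 + 0.5 × 17282 = 870.92 + 3312 + 8641 = 12823.92

$12,823.92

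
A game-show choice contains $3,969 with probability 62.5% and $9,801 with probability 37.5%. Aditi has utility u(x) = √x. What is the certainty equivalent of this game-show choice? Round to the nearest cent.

$5,852.25

E[u] = 0.625·√3969 + 0.375·√9801 = 0.625·63 + 0.375·99 = 76.5
CE = (76.5)² = 5852.25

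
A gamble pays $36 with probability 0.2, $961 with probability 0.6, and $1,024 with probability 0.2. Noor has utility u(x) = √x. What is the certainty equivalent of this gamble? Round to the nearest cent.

E[u] = 0.2·√36 + 0.6·√961 + 0.2·√1024 = 0.2·6 + 0.6·31 + 0.2·32 = 26.2
CE = (26.2)² = 686.44

$686.44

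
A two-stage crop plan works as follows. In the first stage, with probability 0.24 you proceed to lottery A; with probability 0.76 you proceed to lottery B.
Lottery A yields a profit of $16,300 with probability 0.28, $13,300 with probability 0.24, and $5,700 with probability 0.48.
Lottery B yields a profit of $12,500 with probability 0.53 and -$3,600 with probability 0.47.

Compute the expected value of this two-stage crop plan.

EV(A) = 0.28 × 16300 + 0.24 × 13300 + 0.48 × 5700 = 4564 + 3192 + 2736 = 10492
EV(B) = 0.53 × 12500 + 0.47 × (-3600) = 6625 − 1692 = 4933
Overall = 0.24 × 10492 + 0.76 × 4933 = 2518.08 + 3749.08 = 6267.16

$6,267.16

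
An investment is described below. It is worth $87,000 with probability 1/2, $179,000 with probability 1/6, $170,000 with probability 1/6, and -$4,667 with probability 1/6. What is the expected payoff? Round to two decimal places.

EV = 1/2 × 87000 + 1/6 × 179000 + 1/6 × 170000 + 1/6 × (-4667) = 43500 + 29833.3333 + 28333.3333 − 777.8333 = 100888.8333

$100,888.83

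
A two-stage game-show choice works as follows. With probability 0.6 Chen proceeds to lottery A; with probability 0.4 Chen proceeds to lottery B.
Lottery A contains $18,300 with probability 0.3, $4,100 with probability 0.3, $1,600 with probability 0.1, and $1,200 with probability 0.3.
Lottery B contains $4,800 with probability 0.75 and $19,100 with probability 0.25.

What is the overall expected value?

$7,694

EV(A) = 0.3 × 18300 + 0.3 × 4100 + 0.1 × 1600 + 0.3 × 1200 = 5490 + 1230 + 160 + 360 = 7240
EV(B) = 0.75 × 4800 + 0.25 × 19100 = 3600 + 4775 = 8375
Overall = 0.6 × 7240 + 0.4 × 8375 = 4344 + 3350 = 7694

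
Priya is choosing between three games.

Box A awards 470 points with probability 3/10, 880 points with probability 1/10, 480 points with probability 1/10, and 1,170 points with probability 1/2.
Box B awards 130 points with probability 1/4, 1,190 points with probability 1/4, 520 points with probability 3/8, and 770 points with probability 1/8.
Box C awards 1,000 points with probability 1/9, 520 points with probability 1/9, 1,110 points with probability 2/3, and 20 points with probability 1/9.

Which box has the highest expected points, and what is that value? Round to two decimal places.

Box A = 3/10 × 470 + 1/10 × 880 + 1/10 × 480 + 1/2 × 1170 = 141 + 88 + 48 + 585 = 862
Box B = 1/4 × 130 + 1/4 × 1190 + 3/8 × 520 + 1/8 × 770 = 32.5 + 297.5 + 195 + 96.25 = 621.25
Box C = 1/9 × 1000 + 1/9 × 520 + 2/3 × 1110 + 1/9 × 20 = 111.1111 + 57.7778 + 740 + 2.2222 = 911.1111

Box C (911.11 points)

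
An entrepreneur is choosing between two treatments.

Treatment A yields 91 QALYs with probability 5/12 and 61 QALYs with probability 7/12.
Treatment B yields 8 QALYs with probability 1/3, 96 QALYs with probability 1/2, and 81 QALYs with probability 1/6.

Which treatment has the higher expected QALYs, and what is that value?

Treatment A = 5/12 × 91 + 7/12 × 61 = 37.9167 + 35.5833 = 73.5
Treatment B = 1/3 × 8 + 1/2 × 96 + 1/6 × 81 = 2.6667 + 48 + 13.5 = 64.1667

Treatment A (73.5 QALYs)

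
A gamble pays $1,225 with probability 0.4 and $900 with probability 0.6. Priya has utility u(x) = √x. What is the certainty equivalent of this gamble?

E[u] = 0.4·√1225 + 0.6·√900 = 0.4·35 + 0.6·30 = 32
CE = (32)² = 1024

$1,024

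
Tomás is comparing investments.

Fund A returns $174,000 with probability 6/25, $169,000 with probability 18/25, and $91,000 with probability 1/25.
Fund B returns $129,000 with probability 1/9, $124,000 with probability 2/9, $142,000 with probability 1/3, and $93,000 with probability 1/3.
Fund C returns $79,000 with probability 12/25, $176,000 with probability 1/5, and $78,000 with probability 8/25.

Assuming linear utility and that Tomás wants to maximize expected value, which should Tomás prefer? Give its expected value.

Fund A = 6/25 × 174000 + 18/25 × 169000 + 1/25 × 91000 = 41760 + 121680 + 3640 = 167080
Fund B = 1/9 × 129000 + 2/9 × 124000 + 1/3 × 142000 + 1/3 × 93000 = 14333.3333 + 27555.5556 + 47333.3333 + 31000 = 120222.2222
Fund C = 12/25 × 79000 + 1/5 × 176000 + 8/25 × 78000 = 37920 + 35200 + 24960 = 98080

Fund A ($167,080)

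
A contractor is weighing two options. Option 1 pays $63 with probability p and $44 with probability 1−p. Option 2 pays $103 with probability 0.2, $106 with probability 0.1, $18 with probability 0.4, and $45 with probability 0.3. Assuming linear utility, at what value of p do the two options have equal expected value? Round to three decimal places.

p = 0.416

EV(Option 2) = 0.2 × 103 + 0.1 × 106 + 0.4 × 18 + 0.3 × 45 = 20.6 + 10.6 + 7.2 + 13.5 = 51.9
p·63 + (1−p)·44 = 51.9
19p + 44 = 51.9
p = (51.9 − 44) / 19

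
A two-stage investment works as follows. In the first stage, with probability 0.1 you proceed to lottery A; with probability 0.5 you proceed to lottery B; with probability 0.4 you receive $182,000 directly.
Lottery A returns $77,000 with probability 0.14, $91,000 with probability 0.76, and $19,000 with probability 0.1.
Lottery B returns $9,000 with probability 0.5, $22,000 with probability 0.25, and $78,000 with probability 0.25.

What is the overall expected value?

$95,734

EV(A) = 0.14 × 77000 + 0.76 × 91000 + 0.1 × 19000 = 10780 + 69160 + 1900 = 81840
EV(B) = 0.5 × 9000 + 0.25 × 22000 + 0.25 × 78000 = 4500 + 5500 + 19500 = 29500
Branch C: 182000 (certain)
Overall = 0.1 × 81840 + 0.5 × 29500 + 0.4 × 182000 = 8184 + 14750 + 72800 = 95734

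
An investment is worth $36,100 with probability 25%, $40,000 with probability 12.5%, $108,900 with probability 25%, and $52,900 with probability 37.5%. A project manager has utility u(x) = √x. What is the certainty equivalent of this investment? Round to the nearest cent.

$58,201.56

E[u] = 0.25·√36100 + 0.125·√40000 + 0.25·√108900 + 0.375·√52900 = 0.25·190 + 0.125·200 + 0.25·330 + 0.375·230 = 241.25
CE = (241.25)² = 58201.5625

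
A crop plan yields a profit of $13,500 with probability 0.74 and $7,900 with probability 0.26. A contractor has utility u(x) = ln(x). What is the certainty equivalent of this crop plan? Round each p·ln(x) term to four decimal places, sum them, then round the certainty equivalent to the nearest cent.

$11,744.03

E[u] = 0.74·ln(13500) + 0.26·ln(7900) = 7.0377 + 2.3334 = 9.3711
CE = e^9.3711 ≈ 11744.03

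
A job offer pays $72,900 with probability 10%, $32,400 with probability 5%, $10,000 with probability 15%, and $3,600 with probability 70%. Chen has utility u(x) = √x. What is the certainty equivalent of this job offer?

$8,649

E[u] = 0.1·√72900 + 0.05·√32400 + 0.15·√10000 + 0.7·√3600 = 0.1·270 + 0.05·180 + 0.15·100 + 0.7·60 = 93
CE = (93)² = 8649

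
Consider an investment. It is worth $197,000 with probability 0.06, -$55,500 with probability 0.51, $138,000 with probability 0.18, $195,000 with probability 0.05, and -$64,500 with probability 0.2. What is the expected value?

$5,205

EV = 0.06 × 197000 + 0.51 × (-55500) + 0.18 × 138000 + 0.05 × 195000 + 0.2 × (-64500) = 11820 − 28305 + 24840 + 9750 − 12900 = 5205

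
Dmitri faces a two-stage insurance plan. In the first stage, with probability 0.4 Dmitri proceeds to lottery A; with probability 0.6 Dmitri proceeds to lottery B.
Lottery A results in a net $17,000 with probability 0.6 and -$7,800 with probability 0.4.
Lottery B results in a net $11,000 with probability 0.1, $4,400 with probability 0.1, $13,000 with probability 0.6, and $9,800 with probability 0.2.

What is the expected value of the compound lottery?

EV(A) = 0.6 × 17000 + 0.4 × (-7800) = 10200 − 3120 = 7080
EV(B) = 0.1 × 11000 + 0.1 × 4400 + 0.6 × 13000 + 0.2 × 9800 = 1100 + 440 + 7800 + 1960 = 11300
Overall = 0.4 × 7080 + 0.6 × 11300 = 2832 + 6780 = 9612

$9,612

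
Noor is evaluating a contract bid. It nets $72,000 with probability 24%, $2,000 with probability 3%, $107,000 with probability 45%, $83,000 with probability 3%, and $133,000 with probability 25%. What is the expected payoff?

EV = 0.24 × 72000 + 0.03 × 2000 + 0.45 × 107000 + 0.03 × 83000 + 0.25 × 133000 = 17280 + 60 + 48150 + 2490 + 33250 = 101230

$101,230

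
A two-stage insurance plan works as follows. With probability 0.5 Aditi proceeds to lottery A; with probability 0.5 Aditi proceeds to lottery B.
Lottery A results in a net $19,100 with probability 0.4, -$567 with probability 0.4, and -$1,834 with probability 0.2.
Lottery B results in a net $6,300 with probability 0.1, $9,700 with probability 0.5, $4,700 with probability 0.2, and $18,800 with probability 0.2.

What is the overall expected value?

EV(A) = 0.4 × 19100 + 0.4 × (-567) + 0.2 × (-1834) = 7640 − 226.8 − 366.8 = 7046.4
EV(B) = 0.1 × 6300 + 0.5 × 9700 + 0.2 × 4700 + 0.2 × 18800 = 630 + 4850 + 940 + 3760 = 10180
Overall = 0.5 × 7046.4 + 0.5 × 10180 = 3523.2 + 5090 = 8613.2

$8,613.20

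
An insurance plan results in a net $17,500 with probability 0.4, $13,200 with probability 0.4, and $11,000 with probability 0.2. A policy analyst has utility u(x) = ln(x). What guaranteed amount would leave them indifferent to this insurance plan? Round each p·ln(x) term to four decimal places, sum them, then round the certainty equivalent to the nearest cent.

E[u] = 0.4·ln(17500) + 0.4·ln(13200) + 0.2·ln(11000) = 3.9080 + 3.7952 + 1.8611 = 9.5643
CE = e^9.5643 ≈ 14246.98

$14,246.98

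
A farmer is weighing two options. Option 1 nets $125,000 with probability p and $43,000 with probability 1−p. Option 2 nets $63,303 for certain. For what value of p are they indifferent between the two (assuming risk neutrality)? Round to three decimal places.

p = 0.248

p·125000 + (1−p)·43000 = 63303
82000p + 43000 = 63303
p = (63303 − 43000) / 82000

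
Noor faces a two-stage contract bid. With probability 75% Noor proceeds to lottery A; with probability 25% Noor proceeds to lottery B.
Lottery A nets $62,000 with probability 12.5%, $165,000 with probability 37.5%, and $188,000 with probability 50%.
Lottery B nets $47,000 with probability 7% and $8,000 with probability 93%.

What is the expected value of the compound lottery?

$125,401.25

EV(A) = 0.125 × 62000 + 0.375 × 165000 + 0.5 × 188000 = 7750 + 61875 + 94000 = 163625
EV(B) = 0.07 × 47000 + 0.93 × 8000 = 3290 + 7440 = 10730
Overall = 0.75 × 163625 + 0.25 × 10730 = 122718.75 + 2682.5 = 125401.25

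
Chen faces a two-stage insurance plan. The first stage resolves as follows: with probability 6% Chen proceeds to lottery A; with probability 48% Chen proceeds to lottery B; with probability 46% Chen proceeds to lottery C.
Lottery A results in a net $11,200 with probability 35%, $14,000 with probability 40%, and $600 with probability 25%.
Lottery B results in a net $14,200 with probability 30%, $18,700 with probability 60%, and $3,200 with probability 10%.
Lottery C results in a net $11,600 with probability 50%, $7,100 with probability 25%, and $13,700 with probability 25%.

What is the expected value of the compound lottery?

EV(A) = 0.35 × 11200 + 0.4 × 14000 + 0.25 × 600 = 3920 + 5600 + 150 = 9670
EV(B) = 0.3 × 14200 + 0.6 × 18700 + 0.1 × 3200 = 4260 + 11220 + 320 = 15800
EV(C) = 0.5 × 11600 + 0.25 × 7100 + 0.25 × 13700 = 5800 + 1775 + 3425 = 11000
Overall = 0.06 × 9670 + 0.48 × 15800 + 0.46 × 11000 = 580.2 + 7584 + 5060 = 13224.2

$13,224.20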